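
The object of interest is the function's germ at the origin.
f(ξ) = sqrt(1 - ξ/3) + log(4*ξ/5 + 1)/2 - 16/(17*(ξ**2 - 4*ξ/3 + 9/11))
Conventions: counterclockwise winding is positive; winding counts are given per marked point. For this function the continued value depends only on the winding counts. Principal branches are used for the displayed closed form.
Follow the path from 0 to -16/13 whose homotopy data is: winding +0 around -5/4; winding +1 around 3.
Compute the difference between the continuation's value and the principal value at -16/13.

Continued minus principal equals -(2/39)*sqrt(2145).

The rational part is single-valued and drops out of the difference; each branch term changes only by its own monodromy.
(1)*sqrt(1 - ξ/(3)): winding +1 is odd, the square root flips sign, contributing -2*(1)*sqrt(1 - (-16/13)/(3)) = -2*(1)*sqrt(55/39) = -(2/39)*sqrt(2145).
(1/2)*log(1 - ξ/(-5/4)): winding 0 around -5/4, so this term returns to its principal value, contribution 0.
Summing the contributions at ξ = -16/13 gives -(2/39)*sqrt(2145).


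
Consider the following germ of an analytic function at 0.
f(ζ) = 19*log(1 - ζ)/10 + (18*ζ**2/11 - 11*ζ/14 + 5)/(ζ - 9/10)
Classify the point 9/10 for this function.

The denominator factor ζ - 9/10 vanishes at 9/10 and appears to the power 1; the numerator there equals 43261/7700, nonzero, and no other factor vanishes.
The branch terms are analytic at this point.
Hence a pole whose order is the multiplicity, 1.

The point is a pole of order 1.


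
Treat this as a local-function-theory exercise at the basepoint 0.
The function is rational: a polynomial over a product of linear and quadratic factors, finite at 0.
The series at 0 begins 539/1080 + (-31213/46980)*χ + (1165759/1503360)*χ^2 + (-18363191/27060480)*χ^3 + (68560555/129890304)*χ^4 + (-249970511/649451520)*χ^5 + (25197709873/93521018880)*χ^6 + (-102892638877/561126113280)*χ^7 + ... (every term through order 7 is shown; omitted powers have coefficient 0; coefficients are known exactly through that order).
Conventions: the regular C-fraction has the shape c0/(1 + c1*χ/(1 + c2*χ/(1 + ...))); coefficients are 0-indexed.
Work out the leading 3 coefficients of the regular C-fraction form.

Taylor coefficients (read off): a_0 = 539/1080, a_1 = -31213/46980, a_2 = 1165759/1503360.
c0 = a_0 = 539/1080. Peel one level at a time: if S = 1 + c*χ/S' with S'(0) = 1, then c is the χ-coefficient of S and S' = c*χ/(S - 1).
S_1 = c0/f = 1 + (1274/957)*χ + (3201229/14653584)*χ^2 + ...; c1 = 1274/957.
S_2 = c1*χ/(S_1 - 1) = 1 + (-3201229/19507488)*χ + ...; c2 = -3201229/19507488.

The regular C-fraction coefficients are [539/1080, 1274/957, -3201229/19507488].


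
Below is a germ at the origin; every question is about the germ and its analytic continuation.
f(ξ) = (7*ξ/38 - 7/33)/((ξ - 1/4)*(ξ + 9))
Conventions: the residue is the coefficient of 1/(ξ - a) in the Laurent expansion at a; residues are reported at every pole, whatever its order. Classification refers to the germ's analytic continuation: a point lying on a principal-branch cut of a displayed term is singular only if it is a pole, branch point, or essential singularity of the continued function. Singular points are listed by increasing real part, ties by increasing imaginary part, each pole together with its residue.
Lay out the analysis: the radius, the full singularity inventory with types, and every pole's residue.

Radius of convergence at 0: 1/4.
At -9: a pole of order 1; residue 4690/23199.
At 1/4: a pole of order 1; residue -833/46398.

Denominator factor (ξ - 1/4): pole of order 1 at 1/4, modulus 1/4.
Denominator factor (ξ + 9): pole of order 1 at -9, modulus 9.
The radius of convergence is the smallest modulus among the singular points: 1/4.
At the order-1 pole -9 set g(ξ) = (ξ - (-9))*f(ξ) = (7*ξ/38 - 7/33)/(ξ - 1/4).
Simple pole: residue = g(a) at a = -9, which is 4690/23199.
At the order-1 pole 1/4 set g(ξ) = (ξ - (1/4))*f(ξ) = (7*ξ/38 - 7/33)/(ξ + 9).
Simple pole: residue = g(a) at a = 1/4, which is -833/46398.
List the singular points by increasing real part (a conjugate pair: the negative imaginary part first).


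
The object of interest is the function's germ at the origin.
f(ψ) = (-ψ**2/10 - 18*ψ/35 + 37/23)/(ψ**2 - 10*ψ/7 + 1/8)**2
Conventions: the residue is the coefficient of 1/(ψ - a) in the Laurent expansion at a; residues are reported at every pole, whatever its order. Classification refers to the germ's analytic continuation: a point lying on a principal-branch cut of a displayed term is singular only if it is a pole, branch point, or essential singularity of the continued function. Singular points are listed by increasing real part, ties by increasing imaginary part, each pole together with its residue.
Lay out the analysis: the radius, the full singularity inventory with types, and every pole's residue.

Radius of convergence at 0: 5/7 - (1/28)*sqrt(302).
At 5/7 - (1/28)*sqrt(302): a pole of order 2; residue (775551/10488460)*sqrt(302).
At 5/7 + (1/28)*sqrt(302): a pole of order 2; residue -(775551/10488460)*sqrt(302).

Denominator factor (ψ**2 - 10*ψ/7 + 1/8)^2: discriminant 151/98, real irrational roots 5/7 + (1/28)*sqrt(302) and 5/7 - (1/28)*sqrt(302); poles of order 2, moduli 5/7 + (1/28)*sqrt(302) and 5/7 - (1/28)*sqrt(302).
The radius of convergence is the smallest modulus among the singular points: 5/7 - (1/28)*sqrt(302).
The factor ψ**2 - 10*ψ/7 + 1/8 splits as (ψ - a)(ψ - a') with a = 5/7 - (1/28)*sqrt(302), a' = 5/7 + (1/28)*sqrt(302). At the order-2 pole a set g(ψ) = (ψ - a)^2*f(ψ) = [-ψ**2/10 - 18*ψ/35 + 37/23] / (ψ - a')^2.
Order-2 pole: residue = g'(a); g'(5/7 - (1/28)*sqrt(302)) = (775551/10488460)*sqrt(302), so the residue is (775551/10488460)*sqrt(302).
The factor ψ**2 - 10*ψ/7 + 1/8 splits as (ψ - a)(ψ - a') with a = 5/7 + (1/28)*sqrt(302), a' = 5/7 - (1/28)*sqrt(302). At the order-2 pole a set g(ψ) = (ψ - a)^2*f(ψ) = [-ψ**2/10 - 18*ψ/35 + 37/23] / (ψ - a')^2.
Order-2 pole: residue = g'(a); g'(5/7 + (1/28)*sqrt(302)) = -(775551/10488460)*sqrt(302), so the residue is -(775551/10488460)*sqrt(302).
List the singular points by increasing real part (a conjugate pair: the negative imaginary part first).


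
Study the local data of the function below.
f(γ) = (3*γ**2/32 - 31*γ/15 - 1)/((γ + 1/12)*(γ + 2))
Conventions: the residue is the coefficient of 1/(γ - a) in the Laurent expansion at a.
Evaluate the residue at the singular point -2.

The residue is -421/230.

At the order-1 pole -2 set g(γ) = (γ - (-2))*f(γ) = (3*γ**2/32 - 31*γ/15 - 1)/(γ + 1/12).
Simple pole: residue = g(a) at a = -2, which is -421/230.


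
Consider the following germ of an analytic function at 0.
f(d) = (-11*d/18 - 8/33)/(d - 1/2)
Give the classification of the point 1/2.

The point is a pole of order 1.

The denominator factor d - 1/2 vanishes at 1/2 and appears to the power 1; the numerator there equals -217/396, nonzero, and no other factor vanishes.
Hence a pole whose order is the multiplicity, 1.


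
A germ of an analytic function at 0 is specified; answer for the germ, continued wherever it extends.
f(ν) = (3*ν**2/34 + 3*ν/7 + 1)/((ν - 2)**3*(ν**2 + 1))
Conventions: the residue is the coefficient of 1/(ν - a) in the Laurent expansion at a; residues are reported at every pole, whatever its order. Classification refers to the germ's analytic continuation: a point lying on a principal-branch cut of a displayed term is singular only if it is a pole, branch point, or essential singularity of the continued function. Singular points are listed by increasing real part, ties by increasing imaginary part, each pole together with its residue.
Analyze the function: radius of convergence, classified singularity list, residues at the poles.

Denominator factor (ν - 2)^3: pole of order 3 at 2, modulus 2.
Denominator factor (ν**2 + 1): discriminant -4, complex-conjugate roots (1)*i and -(1)*i; poles of order 1, moduli 1 and 1.
The radius of convergence is the smallest modulus among the singular points: 1.
The factor ν**2 + 1 splits as (ν - a)(ν - a') with a = -(1)*i, a' = (1)*i. At the order-1 pole a set g(ν) = (ν - a)*f(ν) = [(3*ν**2/34 + 3*ν/7 + 1)/(ν - 2)**3] / (ν - a').
Simple pole: residue = g(a) at a = -(1)*i, which is (-2591/59500) + (172/14875)*i.
The factor ν**2 + 1 splits as (ν - a)(ν - a') with a = (1)*i, a' = -(1)*i. At the order-1 pole a set g(ν) = (ν - a)*f(ν) = [(3*ν**2/34 + 3*ν/7 + 1)/(ν - 2)**3] / (ν - a').
Simple pole: residue = g(a) at a = (1)*i, which is (-2591/59500) - (172/14875)*i.
At the order-3 pole 2 set g(ν) = (ν - (2))^3*f(ν) = (3*ν**2/34 + 3*ν/7 + 1)/(ν**2 + 1).
Order-3 pole: residue = g''(a)/2; g''(2) = 2591/14875, so the residue is 2591/29750.
List the singular points by increasing real part (a conjugate pair: the negative imaginary part first).

Radius of convergence at 0: 1.
At -(1)*i: a pole of order 1; residue (-2591/59500) + (172/14875)*i.
At (1)*i: a pole of order 1; residue (-2591/59500) - (172/14875)*i.
At 2: a pole of order 3; residue 2591/29750.


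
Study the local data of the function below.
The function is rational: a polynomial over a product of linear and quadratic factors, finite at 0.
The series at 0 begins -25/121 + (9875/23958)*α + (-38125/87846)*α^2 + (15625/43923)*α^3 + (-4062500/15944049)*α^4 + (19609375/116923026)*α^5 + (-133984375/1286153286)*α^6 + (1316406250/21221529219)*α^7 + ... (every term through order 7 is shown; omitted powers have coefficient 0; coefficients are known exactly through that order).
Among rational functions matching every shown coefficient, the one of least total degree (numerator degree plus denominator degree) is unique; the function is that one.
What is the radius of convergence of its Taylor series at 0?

No rational of total degree below 4 reproduces all 8 coefficients; solving the [1/3] Pade equations on them gives f(α) = (25*α/18 - 11/5)/(α + 11/5)**3, whose expansion matches every shown term.
Denominator factor (α + 11/5)^3: pole of order 3 at -11/5, modulus 11/5.
The radius of convergence is the smallest modulus among the singular points: 11/5.

The radius of convergence is 11/5.


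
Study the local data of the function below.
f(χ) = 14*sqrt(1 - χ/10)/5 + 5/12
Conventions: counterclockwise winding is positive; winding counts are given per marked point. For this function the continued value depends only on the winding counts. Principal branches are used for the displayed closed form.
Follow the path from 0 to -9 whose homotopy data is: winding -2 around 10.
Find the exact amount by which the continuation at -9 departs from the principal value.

Continued minus principal equals 0.

The rational part is single-valued and drops out of the difference; each branch term changes only by its own monodromy.
(14/5)*sqrt(1 - χ/(10)): winding -2 is even, the square root returns to the same sheet, contribution 0.
Summing the contributions at χ = -9 gives 0.


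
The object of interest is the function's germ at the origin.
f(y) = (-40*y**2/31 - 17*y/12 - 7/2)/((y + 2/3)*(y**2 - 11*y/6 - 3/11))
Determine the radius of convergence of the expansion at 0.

Denominator factor (y**2 - 11*y/6 - 3/11): discriminant 1763/396, real irrational roots 11/12 + (1/132)*sqrt(19393) and 11/12 - (1/132)*sqrt(19393); poles of order 1, moduli 11/12 + (1/132)*sqrt(19393) and -11/12 + (1/132)*sqrt(19393).
Denominator factor (y + 2/3): pole of order 1 at -2/3, modulus 2/3.
The radius of convergence is the smallest modulus among the singular points: -11/12 + (1/132)*sqrt(19393).

The radius of convergence is -11/12 + (1/132)*sqrt(19393).


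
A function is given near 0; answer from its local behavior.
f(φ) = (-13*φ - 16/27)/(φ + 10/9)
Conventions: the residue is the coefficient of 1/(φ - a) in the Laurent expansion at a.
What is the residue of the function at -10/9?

The residue is 374/27.

At the order-1 pole -10/9 set g(φ) = (φ - (-10/9))*f(φ) = -13*φ - 16/27.
Simple pole: residue = g(a) at a = -10/9, which is 374/27.


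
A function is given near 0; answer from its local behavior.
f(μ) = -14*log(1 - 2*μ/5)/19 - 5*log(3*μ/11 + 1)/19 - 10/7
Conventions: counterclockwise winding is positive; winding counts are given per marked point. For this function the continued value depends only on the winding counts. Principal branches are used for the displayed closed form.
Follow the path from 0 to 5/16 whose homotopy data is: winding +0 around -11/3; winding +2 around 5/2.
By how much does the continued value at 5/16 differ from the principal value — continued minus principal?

Continued minus principal equals -(56/19)*pi*i.

The rational part is single-valued and drops out of the difference; each branch term changes only by its own monodromy.
(-14/19)*log(1 - μ/(5/2)): each positive loop around 5/2 adds 2*pi*i to the log, so winding +2 contributes (-14/19)*(2)*2*pi*i = -(56/19)*pi*i.
(-5/19)*log(1 - μ/(-11/3)): winding 0 around -11/3, so this term returns to its principal value, contribution 0.
Summing the contributions at μ = 5/16 gives -(56/19)*pi*i.


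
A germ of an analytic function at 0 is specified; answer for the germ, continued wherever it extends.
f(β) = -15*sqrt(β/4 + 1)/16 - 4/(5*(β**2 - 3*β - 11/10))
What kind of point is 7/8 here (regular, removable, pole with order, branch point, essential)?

The point is a regular point.

Denominator factors: β**2 - 3*β - 11/10 = -947/320 at β = 7/8 — none vanishes.
Branch term sqrt(1 - β/(-4)): argument at 7/8 is 39/32, nonzero, so 7/8 is not its branch point (a point on a principal cut is still regular for the continued germ).
So the germ continues analytically to 7/8.


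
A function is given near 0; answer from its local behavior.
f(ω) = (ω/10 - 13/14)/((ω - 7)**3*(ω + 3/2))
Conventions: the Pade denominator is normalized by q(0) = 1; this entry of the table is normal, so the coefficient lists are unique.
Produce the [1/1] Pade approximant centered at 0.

The Pade approximant has numerator coefficients [13/7203, 116297/118993560]; denominator coefficients [1, 8795/9912].

Taylor coefficients needed (expand at 0): a_0 = 13/7203, a_1 = -472/756315, a_2 = 1759/3176523.
Write the denominator as Q(ω) = 1 + q1*ω. Requiring Q*f - P = O(ω^3) with deg P <= 1 kills the coefficients of ω^2..ω^2 in Q*f:
  ω^2: a_2 + q1*a_1 = 0, i.e. 1759/3176523 + (-472/756315)*q1 = 0.
Solving this linear system: q1 = 8795/9912.
The numerator is Q*f truncated at degree 1: P0 = a_0 = 13/7203; P1 = a_1 + q1*a_0 = 116297/118993560.


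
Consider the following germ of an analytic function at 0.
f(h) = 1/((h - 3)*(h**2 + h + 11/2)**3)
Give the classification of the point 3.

The denominator factor h - 3 vanishes at 3 and appears to the power 1; the numerator there equals 1, nonzero, and no other factor vanishes.
Hence a pole whose order is the multiplicity, 1.

The point is a pole of order 1.


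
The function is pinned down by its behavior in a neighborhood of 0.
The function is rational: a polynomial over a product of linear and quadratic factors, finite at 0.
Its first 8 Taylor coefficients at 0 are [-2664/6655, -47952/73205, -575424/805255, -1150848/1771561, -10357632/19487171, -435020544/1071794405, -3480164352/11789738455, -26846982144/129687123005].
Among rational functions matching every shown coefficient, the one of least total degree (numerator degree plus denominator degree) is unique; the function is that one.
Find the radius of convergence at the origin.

The radius of convergence is 11/6.

No rational of total degree below 3 reproduces all 8 coefficients; solving the [0/3] Pade equations on them gives f(r) = 37/(15*(r - 11/6)**3), whose expansion matches every shown term.
Denominator factor (r - 11/6)^3: pole of order 3 at 11/6, modulus 11/6.
The radius of convergence is the smallest modulus among the singular points: 11/6.


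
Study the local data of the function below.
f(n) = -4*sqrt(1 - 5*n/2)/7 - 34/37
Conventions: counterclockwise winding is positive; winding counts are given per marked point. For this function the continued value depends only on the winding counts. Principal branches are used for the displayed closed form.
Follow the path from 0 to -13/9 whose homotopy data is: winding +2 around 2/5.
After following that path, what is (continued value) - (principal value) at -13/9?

The rational part is single-valued and drops out of the difference; each branch term changes only by its own monodromy.
(-4/7)*sqrt(1 - n/(2/5)): winding +2 is even, the square root returns to the same sheet, contribution 0.
Summing the contributions at n = -13/9 gives 0.

Continued minus principal equals 0.


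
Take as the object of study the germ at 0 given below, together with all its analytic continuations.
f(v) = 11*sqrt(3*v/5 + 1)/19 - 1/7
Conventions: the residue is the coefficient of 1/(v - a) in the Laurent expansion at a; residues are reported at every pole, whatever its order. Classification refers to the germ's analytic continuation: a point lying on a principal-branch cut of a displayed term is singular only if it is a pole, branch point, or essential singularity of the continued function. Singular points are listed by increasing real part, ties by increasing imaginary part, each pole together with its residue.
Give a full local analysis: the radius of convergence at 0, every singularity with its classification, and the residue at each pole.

Branch term (11/19)*sqrt(1 - v/(-5/3)): its argument vanishes at v = -5/3, a square-root branch point, modulus 5/3.
The radius of convergence is the smallest modulus among the singular points: 5/3.

Radius of convergence at 0: 5/3.
At -5/3: an algebraic (square-root) branch point.


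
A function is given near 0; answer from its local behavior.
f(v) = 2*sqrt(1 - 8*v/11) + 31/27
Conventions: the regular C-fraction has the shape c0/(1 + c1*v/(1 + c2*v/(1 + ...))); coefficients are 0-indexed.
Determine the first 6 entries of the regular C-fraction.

The regular C-fraction coefficients are [85/27, 216/935, -386/935, -170/2123, -602/2123, -386/3311].

Taylor coefficients (expand at 0): a_0 = 85/27, a_1 = -8/11, a_2 = -16/121, a_3 = -64/1331, a_4 = -320/14641, a_5 = -1792/161051.
c0 = a_0 = 85/27. Peel one level at a time: if S = 1 + c*v/S' with S'(0) = 1, then c is the v-coefficient of S and S' = c*v/(S - 1).
S_1 = c0/f = 1 + (216/935)*v + (83376/874225)*v^2 + ...; c1 = 216/935.
S_2 = c1*v/(S_1 - 1) = 1 + (-386/935)*v + (-4/121)*v^2 + ...; c2 = -386/935.
S_3 = c2*v/(S_2 - 1) = 1 + (-170/2123)*v + (-102340/4507129)*v^2 + ...; c3 = -170/2123.
S_4 = c3*v/(S_3 - 1) = 1 + (-602/2123)*v + (-4/121)*v^2 + ...; c4 = -602/2123.
S_5 = c4*v/(S_4 - 1) = 1 + (-386/3311)*v + ...; c5 = -386/3311.


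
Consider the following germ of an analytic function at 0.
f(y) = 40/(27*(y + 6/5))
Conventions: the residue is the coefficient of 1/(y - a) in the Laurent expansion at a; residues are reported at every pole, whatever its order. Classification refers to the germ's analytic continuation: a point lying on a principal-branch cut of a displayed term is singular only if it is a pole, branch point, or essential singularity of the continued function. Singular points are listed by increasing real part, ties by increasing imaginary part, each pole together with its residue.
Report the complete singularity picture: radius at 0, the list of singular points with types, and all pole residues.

Radius of convergence at 0: 6/5.
At -6/5: a pole of order 1; residue 40/27.

Denominator factor (y + 6/5): pole of order 1 at -6/5, modulus 6/5.
The radius of convergence is the smallest modulus among the singular points: 6/5.
At the order-1 pole -6/5 set g(y) = (y - (-6/5))*f(y) = 40/27.
Simple pole: residue = g(a) at a = -6/5, which is 40/27.


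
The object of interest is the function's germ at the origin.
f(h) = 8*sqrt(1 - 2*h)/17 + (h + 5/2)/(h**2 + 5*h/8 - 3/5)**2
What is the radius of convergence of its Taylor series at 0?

The radius of convergence is 1/2.

Denominator factor (h**2 + 5*h/8 - 3/5)^2: discriminant 893/320, real irrational roots -5/16 + (1/80)*sqrt(4465) and -5/16 - (1/80)*sqrt(4465); poles of order 2, moduli -5/16 + (1/80)*sqrt(4465) and 5/16 + (1/80)*sqrt(4465).
Branch term (8/17)*sqrt(1 - h/(1/2)): its argument vanishes at h = 1/2, a square-root branch point, modulus 1/2.
The radius of convergence is the smallest modulus among the singular points: 1/2.


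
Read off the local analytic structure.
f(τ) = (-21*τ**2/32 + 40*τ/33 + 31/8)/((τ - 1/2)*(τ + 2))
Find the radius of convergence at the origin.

Denominator factor (τ - 1/2): pole of order 1 at 1/2, modulus 1/2.
Denominator factor (τ + 2): pole of order 1 at -2, modulus 2.
The radius of convergence is the smallest modulus among the singular points: 1/2.

The radius of convergence is 1/2.


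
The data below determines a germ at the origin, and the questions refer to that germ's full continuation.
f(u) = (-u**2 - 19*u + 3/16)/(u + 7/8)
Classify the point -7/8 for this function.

The point is a pole of order 1.

The denominator factor u + 7/8 vanishes at -7/8 and appears to the power 1; the numerator there equals 1027/64, nonzero, and no other factor vanishes.
Hence a pole whose order is the multiplicity, 1.


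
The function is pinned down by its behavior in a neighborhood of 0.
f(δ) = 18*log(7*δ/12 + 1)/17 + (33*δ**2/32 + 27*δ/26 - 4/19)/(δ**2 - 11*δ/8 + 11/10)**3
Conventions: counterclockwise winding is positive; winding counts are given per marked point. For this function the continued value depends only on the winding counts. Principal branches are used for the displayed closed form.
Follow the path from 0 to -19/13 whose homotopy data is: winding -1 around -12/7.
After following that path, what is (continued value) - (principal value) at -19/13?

Continued minus principal equals -(36/17)*pi*i.

The rational part is single-valued and drops out of the difference; each branch term changes only by its own monodromy.
(18/17)*log(1 - δ/(-12/7)): each positive loop around -12/7 adds 2*pi*i to the log, so winding -1 contributes (18/17)*(-1)*2*pi*i = -(36/17)*pi*i.
Summing the contributions at δ = -19/13 gives -(36/17)*pi*i.


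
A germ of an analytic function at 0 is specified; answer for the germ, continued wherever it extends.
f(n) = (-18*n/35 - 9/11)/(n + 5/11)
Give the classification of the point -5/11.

The denominator factor n + 5/11 vanishes at -5/11 and appears to the power 1; the numerator there equals -45/77, nonzero, and no other factor vanishes.
Hence a pole whose order is the multiplicity, 1.

The point is a pole of order 1.


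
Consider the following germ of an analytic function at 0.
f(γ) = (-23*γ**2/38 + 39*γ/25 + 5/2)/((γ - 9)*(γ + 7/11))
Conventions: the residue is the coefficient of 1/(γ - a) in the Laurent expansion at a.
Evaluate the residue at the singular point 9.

The residue is -169741/50350.

At the order-1 pole 9 set g(γ) = (γ - (9))*f(γ) = (-23*γ**2/38 + 39*γ/25 + 5/2)/(γ + 7/11).
Simple pole: residue = g(a) at a = 9, which is -169741/50350.


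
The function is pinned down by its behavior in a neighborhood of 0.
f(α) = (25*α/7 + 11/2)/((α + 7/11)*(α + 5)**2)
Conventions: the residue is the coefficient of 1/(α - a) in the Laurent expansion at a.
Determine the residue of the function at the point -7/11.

The residue is 781/4608.

At the order-1 pole -7/11 set g(α) = (α - (-7/11))*f(α) = (25*α/7 + 11/2)/(α + 5)**2.
Simple pole: residue = g(a) at a = -7/11, which is 781/4608.


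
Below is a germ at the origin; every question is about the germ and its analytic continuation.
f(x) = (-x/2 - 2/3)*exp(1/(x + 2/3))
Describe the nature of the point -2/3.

The exponent 1/(x - (-2/3)) has a pole at -2/3, so exp(1/(x - (-2/3))) takes every nonzero value near it: an essential singularity (not a pole of any order).

The point is an essential singularity.


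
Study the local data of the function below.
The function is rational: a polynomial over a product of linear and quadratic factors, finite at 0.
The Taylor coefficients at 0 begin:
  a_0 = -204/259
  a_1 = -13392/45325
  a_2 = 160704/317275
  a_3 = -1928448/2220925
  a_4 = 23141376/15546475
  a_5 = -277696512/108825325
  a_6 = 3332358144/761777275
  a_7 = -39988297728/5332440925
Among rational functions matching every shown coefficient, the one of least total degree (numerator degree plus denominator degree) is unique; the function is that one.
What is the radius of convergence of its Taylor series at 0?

No rational of total degree below 2 reproduces all 8 coefficients; solving the [1/1] Pade equations on them gives f(ζ) = (-24*ζ/25 - 17/37)/(ζ + 7/12), whose expansion matches every shown term.
Denominator factor (ζ + 7/12): pole of order 1 at -7/12, modulus 7/12.
The radius of convergence is the smallest modulus among the singular points: 7/12.

The radius of convergence is 7/12.


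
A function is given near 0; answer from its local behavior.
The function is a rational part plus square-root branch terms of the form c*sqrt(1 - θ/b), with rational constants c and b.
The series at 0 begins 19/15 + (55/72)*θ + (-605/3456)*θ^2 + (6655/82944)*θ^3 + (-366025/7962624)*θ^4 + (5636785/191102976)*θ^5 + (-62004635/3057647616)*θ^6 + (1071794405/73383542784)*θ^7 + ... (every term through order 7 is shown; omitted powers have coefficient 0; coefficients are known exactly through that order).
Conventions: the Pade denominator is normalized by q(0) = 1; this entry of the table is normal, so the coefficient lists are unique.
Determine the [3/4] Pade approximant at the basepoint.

The Pade approximant has numerator coefficients [19/15, 16357/6760, 270677/194688, 589633/2595840]; denominator coefficients [1, 2651/2028, 605/1352, 62557/2336256, -366025/448561152].

Taylor coefficients needed (read off): a_0 = 19/15, a_1 = 55/72, a_2 = -605/3456, a_3 = 6655/82944, a_4 = -366025/7962624, a_5 = 5636785/191102976, a_6 = -62004635/3057647616, a_7 = 1071794405/73383542784.
Write the denominator as Q(θ) = 1 + q1*θ + q2*θ^2 + q3*θ^3 + q4*θ^4. Requiring Q*f - P = O(θ^8) with deg P <= 3 kills the coefficients of θ^4..θ^7 in Q*f:
  θ^4: a_4 + q1*a_3 + q2*a_2 + q3*a_1 + q4*a_0 = 0, i.e. -366025/7962624 + (6655/82944)*q1 + (-605/3456)*q2 + (55/72)*q3 + (19/15)*q4 = 0.
  θ^5: a_5 + q1*a_4 + q2*a_3 + q3*a_2 + q4*a_1 = 0, i.e. 5636785/191102976 + (-366025/7962624)*q1 + (6655/82944)*q2 + (-605/3456)*q3 + (55/72)*q4 = 0.
  θ^6: a_6 + q1*a_5 + q2*a_4 + q3*a_3 + q4*a_2 = 0, i.e. -62004635/3057647616 + (5636785/191102976)*q1 + (-366025/7962624)*q2 + (6655/82944)*q3 + (-605/3456)*q4 = 0.
  θ^7: a_7 + q1*a_6 + q2*a_5 + q3*a_4 + q4*a_3 = 0, i.e. 1071794405/73383542784 + (-62004635/3057647616)*q1 + (5636785/191102976)*q2 + (-366025/7962624)*q3 + (6655/82944)*q4 = 0.
Solving this linear system: q1 = 2651/2028, q2 = 605/1352, q3 = 62557/2336256, q4 = -366025/448561152.
The numerator is Q*f truncated at degree 3: P0 = a_0 = 19/15; P1 = a_1 + q1*a_0 = 16357/6760; P2 = a_2 + q1*a_1 + q2*a_0 = 270677/194688; P3 = a_3 + q1*a_2 + q2*a_1 + q3*a_0 = 589633/2595840.


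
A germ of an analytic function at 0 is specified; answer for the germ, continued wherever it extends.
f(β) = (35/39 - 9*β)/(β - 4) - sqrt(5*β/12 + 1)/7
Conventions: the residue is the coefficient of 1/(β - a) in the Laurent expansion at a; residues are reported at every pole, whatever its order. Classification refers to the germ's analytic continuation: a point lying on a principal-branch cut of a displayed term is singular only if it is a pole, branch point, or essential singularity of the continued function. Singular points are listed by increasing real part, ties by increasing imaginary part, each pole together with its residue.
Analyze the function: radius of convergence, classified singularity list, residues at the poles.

Denominator factor (β - 4): pole of order 1 at 4, modulus 4.
Branch term (-1/7)*sqrt(1 - β/(-12/5)): its argument vanishes at β = -12/5, a square-root branch point, modulus 12/5.
The radius of convergence is the smallest modulus among the singular points: 12/5.
The branch term is analytic at 4 and contributes nothing to the residue; only the rational part matters.
At the order-1 pole 4 set g(β) = (β - (4))*(rational part) = 35/39 - 9*β.
Simple pole: residue = g(a) at a = 4, which is -1369/39.
List the singular points by increasing real part (a conjugate pair: the negative imaginary part first).

Radius of convergence at 0: 12/5.
At -12/5: an algebraic (square-root) branch point.
At 4: a pole of order 1; residue -1369/39.


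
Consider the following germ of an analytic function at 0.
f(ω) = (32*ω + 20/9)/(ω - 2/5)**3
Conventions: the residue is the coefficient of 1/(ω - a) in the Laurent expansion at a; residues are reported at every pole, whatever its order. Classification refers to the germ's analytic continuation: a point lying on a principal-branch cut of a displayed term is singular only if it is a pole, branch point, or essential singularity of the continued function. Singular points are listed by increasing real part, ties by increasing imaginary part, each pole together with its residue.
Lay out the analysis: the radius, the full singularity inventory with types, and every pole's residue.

Radius of convergence at 0: 2/5.
At 2/5: a pole of order 3; residue 0.

Denominator factor (ω - 2/5)^3: pole of order 3 at 2/5, modulus 2/5.
The radius of convergence is the smallest modulus among the singular points: 2/5.
At the order-3 pole 2/5 set g(ω) = (ω - (2/5))^3*f(ω) = 32*ω + 20/9.
Order-3 pole: residue = g''(a)/2; g''(2/5) = 0, so the residue is 0.


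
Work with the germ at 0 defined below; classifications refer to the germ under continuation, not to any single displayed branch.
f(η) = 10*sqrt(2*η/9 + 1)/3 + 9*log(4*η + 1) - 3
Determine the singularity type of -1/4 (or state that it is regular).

The term (9)*log(1 - η/(-1/4)) has argument 1 - -1/4/(-1/4) = 0 at -1/4: a logarithmic (infinitely-sheeted) branch point; the remaining terms are analytic or single-valued there.

The point is a logarithmic branch point.


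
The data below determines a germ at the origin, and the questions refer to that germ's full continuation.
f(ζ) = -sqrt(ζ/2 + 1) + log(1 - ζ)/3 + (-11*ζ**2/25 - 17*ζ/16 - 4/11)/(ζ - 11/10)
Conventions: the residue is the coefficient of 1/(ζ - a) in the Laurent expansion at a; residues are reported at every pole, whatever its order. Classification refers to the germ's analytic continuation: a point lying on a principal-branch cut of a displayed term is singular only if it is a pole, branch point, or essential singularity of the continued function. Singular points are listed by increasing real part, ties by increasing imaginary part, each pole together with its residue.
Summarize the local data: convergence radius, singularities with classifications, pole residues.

Radius of convergence at 0: 1.
At -2: an algebraic (square-root) branch point.
At 1: a logarithmic branch point.
At 11/10: a pole of order 1; residue -454253/220000.

Denominator factor (ζ - 11/10): pole of order 1 at 11/10, modulus 11/10.
Branch term (-1)*sqrt(1 - ζ/(-2)): its argument vanishes at ζ = -2, a square-root branch point, modulus 2.
Branch term (1/3)*log(1 - ζ/(1)): its argument vanishes at ζ = 1, a logarithmic branch point, modulus 1.
The radius of convergence is the smallest modulus among the singular points: 1.
The branch terms are analytic at 11/10 and contribute nothing to the residue; only the rational part matters.
At the order-1 pole 11/10 set g(ζ) = (ζ - (11/10))*(rational part) = -11*ζ**2/25 - 17*ζ/16 - 4/11.
Simple pole: residue = g(a) at a = 11/10, which is -454253/220000.
List the singular points by increasing real part (a conjugate pair: the negative imaginary part first).


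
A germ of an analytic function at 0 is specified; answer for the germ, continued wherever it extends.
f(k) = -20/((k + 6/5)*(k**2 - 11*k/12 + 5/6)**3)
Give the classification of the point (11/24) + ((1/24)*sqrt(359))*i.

The denominator factor k**2 - 11*k/12 + 5/6 vanishes at (11/24) + ((1/24)*sqrt(359))*i and appears to the power 3; the numerator there equals -20, nonzero, and no other factor vanishes.
Hence a pole whose order is the multiplicity, 3.

The point is a pole of order 3.


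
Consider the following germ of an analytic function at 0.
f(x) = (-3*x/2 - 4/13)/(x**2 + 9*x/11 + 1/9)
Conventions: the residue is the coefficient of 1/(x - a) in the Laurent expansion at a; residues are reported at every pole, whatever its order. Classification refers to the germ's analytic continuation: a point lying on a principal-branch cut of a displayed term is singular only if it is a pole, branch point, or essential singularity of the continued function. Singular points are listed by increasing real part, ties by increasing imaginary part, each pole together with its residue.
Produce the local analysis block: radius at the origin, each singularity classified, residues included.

Radius of convergence at 0: 9/22 - (7/66)*sqrt(5).
At -9/22 - (7/66)*sqrt(5): a pole of order 1; residue -3/4 - (15/52)*sqrt(5).
At -9/22 + (7/66)*sqrt(5): a pole of order 1; residue -3/4 + (15/52)*sqrt(5).

Denominator factor (x**2 + 9*x/11 + 1/9): discriminant 245/1089, real irrational roots -9/22 + (7/66)*sqrt(5) and -9/22 - (7/66)*sqrt(5); poles of order 1, moduli 9/22 - (7/66)*sqrt(5) and 9/22 + (7/66)*sqrt(5).
The radius of convergence is the smallest modulus among the singular points: 9/22 - (7/66)*sqrt(5).
The factor x**2 + 9*x/11 + 1/9 splits as (x - a)(x - a') with a = -9/22 - (7/66)*sqrt(5), a' = -9/22 + (7/66)*sqrt(5). At the order-1 pole a set g(x) = (x - a)*f(x) = [-3*x/2 - 4/13] / (x - a').
Simple pole: residue = g(a) at a = -9/22 - (7/66)*sqrt(5), which is -3/4 - (15/52)*sqrt(5).
The factor x**2 + 9*x/11 + 1/9 splits as (x - a)(x - a') with a = -9/22 + (7/66)*sqrt(5), a' = -9/22 - (7/66)*sqrt(5). At the order-1 pole a set g(x) = (x - a)*f(x) = [-3*x/2 - 4/13] / (x - a').
Simple pole: residue = g(a) at a = -9/22 + (7/66)*sqrt(5), which is -3/4 + (15/52)*sqrt(5).
List the singular points by increasing real part (a conjugate pair: the negative imaginary part first).


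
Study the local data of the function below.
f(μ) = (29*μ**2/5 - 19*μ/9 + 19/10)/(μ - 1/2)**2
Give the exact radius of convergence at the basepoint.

Denominator factor (μ - 1/2)^2: pole of order 2 at 1/2, modulus 1/2.
The radius of convergence is the smallest modulus among the singular points: 1/2.

The radius of convergence is 1/2.


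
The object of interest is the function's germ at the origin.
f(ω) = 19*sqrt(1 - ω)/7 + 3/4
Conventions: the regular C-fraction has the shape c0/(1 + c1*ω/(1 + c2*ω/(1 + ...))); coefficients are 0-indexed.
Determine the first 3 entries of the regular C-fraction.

Taylor coefficients (expand at 0): a_0 = 97/28, a_1 = -19/14, a_2 = -19/56.
c0 = a_0 = 97/28. Peel one level at a time: if S = 1 + c*ω/S' with S'(0) = 1, then c is the ω-coefficient of S and S' = c*ω/(S - 1).
S_1 = c0/f = 1 + (38/97)*ω + (4731/18818)*ω^2 + ...; c1 = 38/97.
S_2 = c1*ω/(S_1 - 1) = 1 + (-249/388)*ω + ...; c2 = -249/388.

The regular C-fraction coefficients are [97/28, 38/97, -249/388].


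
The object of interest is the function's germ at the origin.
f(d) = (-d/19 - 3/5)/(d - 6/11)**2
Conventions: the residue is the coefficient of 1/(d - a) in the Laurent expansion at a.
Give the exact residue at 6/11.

The residue is -1/19.

At the order-2 pole 6/11 set g(d) = (d - (6/11))^2*f(d) = -d/19 - 3/5.
Order-2 pole: residue = g'(a); g'(6/11) = -1/19, so the residue is -1/19.


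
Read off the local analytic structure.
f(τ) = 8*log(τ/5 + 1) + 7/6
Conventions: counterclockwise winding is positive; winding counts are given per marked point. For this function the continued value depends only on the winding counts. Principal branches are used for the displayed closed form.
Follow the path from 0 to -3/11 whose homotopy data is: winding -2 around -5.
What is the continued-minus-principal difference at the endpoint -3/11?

The rational part is single-valued and drops out of the difference; each branch term changes only by its own monodromy.
(8)*log(1 - τ/(-5)): each positive loop around -5 adds 2*pi*i to the log, so winding -2 contributes (8)*(-2)*2*pi*i = -(32)*pi*i.
Summing the contributions at τ = -3/11 gives -(32)*pi*i.

Continued minus principal equals -(32)*pi*i.


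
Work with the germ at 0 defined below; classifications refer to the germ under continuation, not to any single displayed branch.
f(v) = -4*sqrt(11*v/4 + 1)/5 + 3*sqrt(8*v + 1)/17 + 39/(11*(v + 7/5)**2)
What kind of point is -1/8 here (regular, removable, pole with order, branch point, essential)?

The term (3/17)*sqrt(1 - v/(-1/8)) has argument 1 - -1/8/(-1/8) = 0 at -1/8: a square-root (algebraic, two-sheeted) branch point; the remaining terms are analytic or single-valued there.

The point is an algebraic (square-root) branch point.


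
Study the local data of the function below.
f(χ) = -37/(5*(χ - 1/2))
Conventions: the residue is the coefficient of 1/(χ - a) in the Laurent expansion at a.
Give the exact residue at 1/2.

At the order-1 pole 1/2 set g(χ) = (χ - (1/2))*f(χ) = -37/5.
Simple pole: residue = g(a) at a = 1/2, which is -37/5.

The residue is -37/5.


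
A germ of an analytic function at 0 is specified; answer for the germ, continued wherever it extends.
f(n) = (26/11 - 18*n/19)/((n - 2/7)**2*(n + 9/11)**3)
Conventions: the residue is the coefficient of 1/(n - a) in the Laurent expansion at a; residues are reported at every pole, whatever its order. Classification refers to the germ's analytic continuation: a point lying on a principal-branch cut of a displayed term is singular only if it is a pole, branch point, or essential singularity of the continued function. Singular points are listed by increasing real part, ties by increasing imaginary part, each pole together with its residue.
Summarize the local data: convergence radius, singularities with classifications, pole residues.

Denominator factor (n + 9/11)^3: pole of order 3 at -9/11, modulus 9/11.
Denominator factor (n - 2/7)^2: pole of order 2 at 2/7, modulus 2/7.
The radius of convergence is the smallest modulus among the singular points: 2/7.
At the order-3 pole -9/11 set g(n) = (n - (-9/11))^3*f(n) = (26/11 - 18*n/19)/(n - 2/7)**2.
Order-3 pole: residue = g''(a)/2; g''(-9/11) = 514969224/52200625, so the residue is 257484612/52200625.
At the order-2 pole 2/7 set g(n) = (n - (2/7))^2*f(n) = (26/11 - 18*n/19)/(n + 9/11)**3.
Order-2 pole: residue = g'(a); g'(2/7) = -257484612/52200625, so the residue is -257484612/52200625.
List the singular points by increasing real part (a conjugate pair: the negative imaginary part first).

Radius of convergence at 0: 2/7.
At -9/11: a pole of order 3; residue 257484612/52200625.
At 2/7: a pole of order 2; residue -257484612/52200625.


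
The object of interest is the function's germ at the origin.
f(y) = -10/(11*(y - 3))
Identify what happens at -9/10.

Denominator factors: y - 3 = -39/10 at y = -9/10 — none vanishes.
So the germ continues analytically to -9/10.

The point is a regular point.


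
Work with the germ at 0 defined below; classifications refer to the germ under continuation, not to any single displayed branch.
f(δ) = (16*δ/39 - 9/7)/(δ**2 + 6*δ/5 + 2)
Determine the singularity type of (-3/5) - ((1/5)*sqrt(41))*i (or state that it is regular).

The point is a pole of order 1.

The denominator factor δ**2 + 6*δ/5 + 2 vanishes at (-3/5) - ((1/5)*sqrt(41))*i and appears to the power 1; the numerator there equals (-697/455) - ((16/195)*sqrt(41))*i, nonzero, and no other factor vanishes.
Hence a pole whose order is the multiplicity, 1.


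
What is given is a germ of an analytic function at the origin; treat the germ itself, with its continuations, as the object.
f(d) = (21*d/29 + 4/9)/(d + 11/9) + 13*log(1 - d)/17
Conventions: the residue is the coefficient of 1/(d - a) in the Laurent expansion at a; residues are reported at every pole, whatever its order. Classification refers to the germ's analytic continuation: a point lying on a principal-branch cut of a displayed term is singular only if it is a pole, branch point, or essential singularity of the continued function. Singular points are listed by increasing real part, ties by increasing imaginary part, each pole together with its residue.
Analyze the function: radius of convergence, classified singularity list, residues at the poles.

Radius of convergence at 0: 1.
At -11/9: a pole of order 1; residue -115/261.
At 1: a logarithmic branch point.

Denominator factor (d + 11/9): pole of order 1 at -11/9, modulus 11/9.
Branch term (13/17)*log(1 - d/(1)): its argument vanishes at d = 1, a logarithmic branch point, modulus 1.
The radius of convergence is the smallest modulus among the singular points: 1.
The branch term is analytic at -11/9 and contributes nothing to the residue; only the rational part matters.
At the order-1 pole -11/9 set g(d) = (d - (-11/9))*(rational part) = 21*d/29 + 4/9.
Simple pole: residue = g(a) at a = -11/9, which is -115/261.
List the singular points by increasing real part (a conjugate pair: the negative imaginary part first).
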